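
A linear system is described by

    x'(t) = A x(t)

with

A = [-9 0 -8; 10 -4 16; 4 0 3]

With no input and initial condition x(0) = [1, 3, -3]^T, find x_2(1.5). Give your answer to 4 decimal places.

-2.2145

det(sI - A) = s^3 - (tr A)s^2 + (M11 + M22 + M33)s - det A, where Mii is the 2×2 principal minor of A obtained by deleting row i and column i.
tr A = (-9) + (-4) + 3 = -10; M11 = (-4)·3 - 16·0 = -12 - 0 = -12; M22 = (-9)·3 - (-8)·4 = -27 - (-32) = 5; M33 = (-9)·(-4) - 0·10 = 36 - 0 = 36; sum of minors = 29.
det A = (-9)·((-4)·3 - 16·0) - 0·(10·3 - 16·4) + (-8)·(10·0 - (-4)·4) = (-9)·(-12) - 0·(-34) + (-8)·16 = -20.
So p(s) = det(sI - A) = s^3 + 10s^2 + 29s + 20.
Rational-root test: any integer root divides 20. Testing small divisors, s = -1 works: p(-1) = -1 + 10 + (-29) + 20 = 0, so (s + 1) is a factor.
Dividing, p(s) = (s + 1)(s^2 + 9s + 20).
Factor s^2 + 9s + 20: two numbers with sum -9 and product 20 are -4 and -5, so s^2 + 9s + 20 = (s + 4)(s + 5).
Hence p(s) = (s + 1) (s + 4) (s + 5), with roots -5, -4, -1.
The eigenvalues -5, -4, -1 are distinct and real, so A is diagonalisable and x(t) = e^{At} x(0) = V diag(e^{λ_i t}) V^{-1} x(0), where the columns of V are the eigenvectors.
λ = -5: A - (-5)I = [[-4, 0, -8], [10, 1, 16], [4, 0, 8]]. v must be orthogonal to every row; (row 1) × (row 2) = [8, -16, -4], so take v_1 = [2, -4, -1]^T.
λ = -4: A - (-4)I = [[-5, 0, -8], [10, 0, 16], [4, 0, 7]]. v must be orthogonal to every row; (row 1) × (row 3) = [0, 3, 0], so take v_2 = [0, 1, 0]^T.
λ = -1: A - (-1)I = [[-8, 0, -8], [10, -3, 16], [4, 0, 4]]. v must be orthogonal to every row; (row 1) × (row 2) = [-24, 48, 24], so take v_3 = [-1, 2, 1]^T.
V = [v_1 v_2 v_3] = [[2, 0, -1], [-4, 1, 2], [-1, 0, 1]] has det V = 1, so V^{-1} = adj(V)/det V = [[1, 0, 1], [2, 1, 0], [1, 0, 2]].
Modal coordinates z(0) = V^{-1} x(0): 1·1 + 0·3 + 1·(-3) = -2; 2·1 + 1·3 + 0·(-3) = 5; 1·1 + 0·3 + 2·(-3) = -5; so z(0) = [-2, 5, -5]^T.
x_2(t) = Σ_i (v_i)_2 · z_i(0) · e^{λ_i t} (row 2 of V times the modal terms).
x_2(1.5) = (-4)·(-2)·e^{-5·1.5} + 1·5·e^{-4·1.5} + 2·(-5)·e^{-1·1.5} = 8·0.000553 + 5·0.002479 + (-10)·0.223130 = -2.2145.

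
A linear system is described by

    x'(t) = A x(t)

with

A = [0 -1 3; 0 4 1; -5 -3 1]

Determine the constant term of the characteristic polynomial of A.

Expand det(sI - A) for the 3×3 matrix.
p(s) = s^3 - 5s^2 + 22s - 65.
(Check: constant term = det(-A) = (-1)^3 det A = -65; coefficient of s^2 = -tr A = -5.)
The constant term is -65.

-65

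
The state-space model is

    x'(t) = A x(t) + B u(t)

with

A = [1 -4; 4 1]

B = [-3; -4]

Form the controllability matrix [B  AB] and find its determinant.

AB = [[13], [-16]]
Controllability matrix C = [B  AB] = [[-3, 13], [-4, -16]]
det(C) = (-3)·(-16) - 13·(-4) = 48 - (-52) = 100
Since det(C) ≠ 0, rank(C) = 2 and the system is completely controllable.

100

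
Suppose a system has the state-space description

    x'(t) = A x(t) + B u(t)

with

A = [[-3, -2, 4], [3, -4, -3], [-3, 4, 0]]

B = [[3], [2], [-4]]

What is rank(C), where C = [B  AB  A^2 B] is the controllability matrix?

AB = [[-29], [13], [-1]]
A^2B = [[57], [-136], [139]]
Controllability matrix C = [B  AB  A^2B] = [[3, -29, 57], [2, 13, -136], [-4, -1, 139]]
det(C) = 3·(13·139 - (-136)·(-1)) - (-29)·(2·139 - (-136)·(-4)) + 57·(2·(-1) - 13·(-4)) = 3·1671 - (-29)·(-266) + 57·50 = 149 ≠ 0, so rank(C) = 3.
rank(C) = 3 = n, so the pair (A, B) is completely controllable.

3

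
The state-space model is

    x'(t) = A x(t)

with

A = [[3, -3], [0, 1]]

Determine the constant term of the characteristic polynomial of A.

For a 2×2 matrix, det(sI - A) = s^2 - (tr A)s + det A.
tr A = 4, det A = 3.
So p(s) = s^2 - 4s + 3.
The constant term is 3.

3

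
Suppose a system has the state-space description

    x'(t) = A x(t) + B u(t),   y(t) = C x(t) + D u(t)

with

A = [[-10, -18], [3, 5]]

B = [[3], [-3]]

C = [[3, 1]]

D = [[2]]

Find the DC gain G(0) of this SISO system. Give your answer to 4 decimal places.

G(0) = C(-A)^{-1}B + D = -C A^{-1} B + D.
det A = 4, so A^{-1} = (1/4)·adj(A) = [[5/4, 9/2], [-3/4, -5/2]]
A^{-1} B = [-39/4, 21/4]^T
C A^{-1} B = -24
G(0) = D - C A^{-1} B = 2 - (-24) = 26

26.0000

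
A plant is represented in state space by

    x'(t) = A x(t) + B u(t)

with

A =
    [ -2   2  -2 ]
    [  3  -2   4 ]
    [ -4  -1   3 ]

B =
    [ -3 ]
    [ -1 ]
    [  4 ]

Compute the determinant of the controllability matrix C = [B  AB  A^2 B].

3052

AB = [[-4], [9], [25]]
A^2B = [[-24], [70], [82]]
Controllability matrix C = [B  AB  A^2B] = [[-3, -4, -24], [-1, 9, 70], [4, 25, 82]]
Expanding along the first row, det(C) = (-3)·(9·82 - 70·25) - (-4)·((-1)·82 - 70·4) + (-24)·((-1)·25 - 9·4) = (-3)·(-1012) - (-4)·(-362) + (-24)·(-61) = 3052
Since det(C) ≠ 0, rank(C) = 3 and the system is completely controllable.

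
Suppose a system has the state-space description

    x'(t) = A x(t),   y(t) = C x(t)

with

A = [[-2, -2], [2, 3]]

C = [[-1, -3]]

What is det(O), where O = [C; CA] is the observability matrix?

-5

CA = [[-4, -7]]
Observability matrix O = [C; CA] = [[-1, -3], [-4, -7]]
det(O) = (-1)·(-7) - (-3)·(-4) = 7 - 12 = -5
Since det(O) ≠ 0, rank(O) = 2 and the system is completely observable.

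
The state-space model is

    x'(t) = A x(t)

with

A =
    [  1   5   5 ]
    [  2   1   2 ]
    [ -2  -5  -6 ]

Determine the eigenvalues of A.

det(sI - A) = s^3 - (tr A)s^2 + (M11 + M22 + M33)s - det A, where Mii is the 2×2 principal minor of A obtained by deleting row i and column i.
tr A = 1 + 1 + (-6) = -4; M11 = 1·(-6) - 2·(-5) = -6 - (-10) = 4; M22 = 1·(-6) - 5·(-2) = -6 - (-10) = 4; M33 = 1·1 - 5·2 = 1 - 10 = -9; sum of minors = -1.
det A = 1·(1·(-6) - 2·(-5)) - 5·(2·(-6) - 2·(-2)) + 5·(2·(-5) - 1·(-2)) = 1·4 - 5·(-8) + 5·(-8) = 4.
So p(s) = det(sI - A) = s^3 + 4s^2 - s - 4.
Rational-root test: any integer root divides -4. Testing small divisors, s = -1 works: p(-1) = -1 + 4 + 1 + (-4) = 0, so (s + 1) is a factor.
Dividing, p(s) = (s + 1)(s^2 + 3s - 4).
Factor s^2 + 3s - 4: two numbers with sum -3 and product -4 are 1 and -4, so s^2 + 3s - 4 = (s - 1)(s + 4).
Hence p(s) = (s - 1) (s + 1) (s + 4), with roots -4, -1, 1.
At least one eigenvalue has non-negative real part, so the system is not asymptotically stable.

-4, -1, 1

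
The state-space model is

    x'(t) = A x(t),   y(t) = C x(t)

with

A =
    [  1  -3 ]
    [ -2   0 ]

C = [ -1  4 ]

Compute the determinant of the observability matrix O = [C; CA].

CA = [[-9, 3]]
Observability matrix O = [C; CA] = [[-1, 4], [-9, 3]]
det(O) = (-1)·3 - 4·(-9) = -3 - (-36) = 33
Since det(O) ≠ 0, rank(O) = 2 and the system is completely observable.

33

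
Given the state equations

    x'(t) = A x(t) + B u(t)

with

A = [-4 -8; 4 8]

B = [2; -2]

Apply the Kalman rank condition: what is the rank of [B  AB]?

1

AB = [[8], [-8]]
Controllability matrix C = [B  AB] = [[2, 8], [-2, -8]]
Every column of C is a scalar multiple of column 1 = [2, -2] (multipliers 1, 4), so the columns span a one-dimensional space.
C ≠ 0, hence rank(C) = 1.
rank(C) = 1 < n = 2, so the pair (A, B) is not completely controllable.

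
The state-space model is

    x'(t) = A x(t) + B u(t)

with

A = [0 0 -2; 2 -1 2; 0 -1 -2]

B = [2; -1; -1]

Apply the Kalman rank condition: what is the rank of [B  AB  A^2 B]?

3

AB = [[2], [3], [3]]
A^2B = [[-6], [7], [-9]]
Controllability matrix C = [B  AB  A^2B] = [[2, 2, -6], [-1, 3, 7], [-1, 3, -9]]
det(C) = 2·(3·(-9) - 7·3) - 2·((-1)·(-9) - 7·(-1)) + (-6)·((-1)·3 - 3·(-1)) = 2·(-48) - 2·16 + (-6)·0 = -128 ≠ 0, so rank(C) = 3.
rank(C) = 3 = n, so the pair (A, B) is completely controllable.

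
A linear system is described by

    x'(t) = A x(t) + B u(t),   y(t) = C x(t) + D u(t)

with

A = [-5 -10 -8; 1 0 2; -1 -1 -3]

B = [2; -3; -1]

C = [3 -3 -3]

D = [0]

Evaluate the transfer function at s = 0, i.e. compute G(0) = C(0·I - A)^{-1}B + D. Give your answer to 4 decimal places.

34.5000

G(0) = C(-A)^{-1}B + D = -C A^{-1} B + D.
det A = -12, so A^{-1} = (1/-12)·adj(A) = [[-1/6, 11/6, 5/3], [-1/12, -7/12, -1/6], [1/12, -5/12, -5/6]]
A^{-1} B = [-15/2, 7/4, 9/4]^T
C A^{-1} B = -69/2
G(0) = D - C A^{-1} B = 0 - (-69/2) = 69/2 ≈ 34.5000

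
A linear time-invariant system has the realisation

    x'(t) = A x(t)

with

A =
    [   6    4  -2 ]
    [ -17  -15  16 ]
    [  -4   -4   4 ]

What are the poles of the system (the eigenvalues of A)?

det(sI - A) = s^3 - (tr A)s^2 + (M11 + M22 + M33)s - det A, where Mii is the 2×2 principal minor of A obtained by deleting row i and column i.
tr A = 6 + (-15) + 4 = -5; M11 = (-15)·4 - 16·(-4) = -60 - (-64) = 4; M22 = 6·4 - (-2)·(-4) = 24 - 8 = 16; M33 = 6·(-15) - 4·(-17) = -90 - (-68) = -22; sum of minors = -2.
det A = 6·((-15)·4 - 16·(-4)) - 4·((-17)·4 - 16·(-4)) + (-2)·((-17)·(-4) - (-15)·(-4)) = 6·4 - 4·(-4) + (-2)·8 = 24.
So p(s) = det(sI - A) = s^3 + 5s^2 - 2s - 24.
Rational-root test: any integer root divides -24. Testing small divisors, s = 2 works: p(2) = 8 + 20 + (-4) + (-24) = 0, so (s - 2) is a factor.
Dividing, p(s) = (s - 2)(s^2 + 7s + 12).
Factor s^2 + 7s + 12: two numbers with sum -7 and product 12 are -3 and -4, so s^2 + 7s + 12 = (s + 3)(s + 4).
Hence p(s) = (s - 2) (s + 3) (s + 4), with roots -4, -3, 2.
At least one eigenvalue has non-negative real part, so the system is not asymptotically stable.

-4, -3, 2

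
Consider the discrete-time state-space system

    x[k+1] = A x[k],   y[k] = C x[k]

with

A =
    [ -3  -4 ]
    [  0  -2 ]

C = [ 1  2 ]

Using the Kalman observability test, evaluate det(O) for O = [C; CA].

-2

CA = [[-3, -8]]
Observability matrix O = [C; CA] = [[1, 2], [-3, -8]]
det(O) = 1·(-8) - 2·(-3) = -8 - (-6) = -2
Since det(O) ≠ 0, rank(O) = 2 and the system is completely observable.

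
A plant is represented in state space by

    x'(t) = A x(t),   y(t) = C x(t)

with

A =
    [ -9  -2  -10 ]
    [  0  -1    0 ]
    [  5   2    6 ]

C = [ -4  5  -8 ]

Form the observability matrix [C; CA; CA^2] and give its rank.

CA = [[-4, -13, -8]]
CA^2 = [[-4, 5, -8]]
Observability matrix O = [C; CA; CA^2] = [[-4, 5, -8], [-4, -13, -8], [-4, 5, -8]]
The columns c1, c2, c3 of O are linearly dependent: -2·c1 + c3 = 0 (check each entry), so rank(O) ≤ 2.
The 2×2 minor from rows 1, 2, columns 1, 2 is (-4)·(-13) - 5·(-4) = 52 - (-20) = 72 ≠ 0, so rank(O) = 2.
rank(O) = 2 < n = 3, so the pair (A, C) is not completely observable.

2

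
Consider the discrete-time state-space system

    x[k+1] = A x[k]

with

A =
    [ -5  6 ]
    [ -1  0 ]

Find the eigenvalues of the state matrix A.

det(zI - A) = z^2 - (tr A)z + det A, with tr A = (-5) + 0 = -5 and det A = (-5)·0 - 6·(-1) = 0 - (-6) = 6.
So p(z) = det(zI - A) = z^2 + 5z + 6.
Factor z^2 + 5z + 6: two numbers with sum -5 and product 6 are -2 and -3, so z^2 + 5z + 6 = (z + 2)(z + 3).
Hence p(z) = (z + 2) (z + 3), with roots -3, -2.

-3, -2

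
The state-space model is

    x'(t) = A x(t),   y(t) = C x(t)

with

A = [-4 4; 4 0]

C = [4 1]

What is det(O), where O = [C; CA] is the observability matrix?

CA = [[-12, 16]]
Observability matrix O = [C; CA] = [[4, 1], [-12, 16]]
det(O) = 4·16 - 1·(-12) = 64 - (-12) = 76
Since det(O) ≠ 0, rank(O) = 2 and the system is completely observable.

76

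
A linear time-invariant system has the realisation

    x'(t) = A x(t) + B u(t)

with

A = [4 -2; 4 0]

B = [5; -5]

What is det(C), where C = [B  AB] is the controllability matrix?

250

AB = [[30], [20]]
Controllability matrix C = [B  AB] = [[5, 30], [-5, 20]]
det(C) = 5·20 - 30·(-5) = 100 - (-150) = 250
Since det(C) ≠ 0, rank(C) = 2 and the system is completely controllable.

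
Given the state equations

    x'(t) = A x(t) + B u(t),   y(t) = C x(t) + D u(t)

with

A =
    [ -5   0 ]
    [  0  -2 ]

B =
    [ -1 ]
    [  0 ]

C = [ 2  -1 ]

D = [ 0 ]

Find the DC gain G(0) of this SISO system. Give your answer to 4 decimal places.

G(0) = C(-A)^{-1}B + D = -C A^{-1} B + D.
det A = 10, so A^{-1} = (1/10)·adj(A) = [[-1/5, 0], [0, -1/2]]
A^{-1} B = [1/5, 0]^T
C A^{-1} B = 2/5
G(0) = D - C A^{-1} B = 0 - (2/5) = -2/5 ≈ -0.4000

-0.4000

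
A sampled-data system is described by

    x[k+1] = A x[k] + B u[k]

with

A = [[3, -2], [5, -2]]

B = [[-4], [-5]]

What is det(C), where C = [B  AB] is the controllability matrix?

30

AB = [[-2], [-10]]
Controllability matrix C = [B  AB] = [[-4, -2], [-5, -10]]
det(C) = (-4)·(-10) - (-2)·(-5) = 40 - 10 = 30
Since det(C) ≠ 0, rank(C) = 2 and the system is completely controllable.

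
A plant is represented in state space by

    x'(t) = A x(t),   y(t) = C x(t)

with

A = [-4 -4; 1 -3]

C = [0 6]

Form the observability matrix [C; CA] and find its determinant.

CA = [[6, -18]]
Observability matrix O = [C; CA] = [[0, 6], [6, -18]]
det(O) = 0·(-18) - 6·6 = 0 - 36 = -36
Since det(O) ≠ 0, rank(O) = 2 and the system is completely observable.

-36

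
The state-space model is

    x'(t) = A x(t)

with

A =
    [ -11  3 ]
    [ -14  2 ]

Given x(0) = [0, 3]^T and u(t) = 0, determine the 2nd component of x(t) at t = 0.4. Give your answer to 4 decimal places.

1.8038

det(sI - A) = s^2 - (tr A)s + det A, with tr A = (-11) + 2 = -9 and det A = (-11)·2 - 3·(-14) = -22 - (-42) = 20.
So p(s) = det(sI - A) = s^2 + 9s + 20.
Factor s^2 + 9s + 20: two numbers with sum -9 and product 20 are -4 and -5, so s^2 + 9s + 20 = (s + 4)(s + 5).
Hence p(s) = (s + 4) (s + 5), with roots -5, -4.
The eigenvalues -5, -4 are distinct and real, so A is diagonalisable and x(t) = e^{At} x(0) = V diag(e^{λ_i t}) V^{-1} x(0), where the columns of V are the eigenvectors.
λ = -5: A - (-5)I = [[-6, 3], [-14, 7]]. Row 1 gives (-6)·v1 + 3·v2 = 0, so take v_1 = [1, 2]^T.
λ = -4: A - (-4)I = [[-7, 3], [-14, 6]]. Row 1 gives (-7)·v1 + 3·v2 = 0, so take v_2 = [3, 7]^T.
V = [v_1 v_2] = [[1, 3], [2, 7]] has det V = 1, so V^{-1} = adj(V)/det V = [[7, -3], [-2, 1]].
Modal coordinates z(0) = V^{-1} x(0): 7·0 + (-3)·3 = -9; (-2)·0 + 1·3 = 3; so z(0) = [-9, 3]^T.
x_2(t) = Σ_i (v_i)_2 · z_i(0) · e^{λ_i t} (row 2 of V times the modal terms).
x_2(0.4) = 2·(-9)·e^{-5·0.4} + 7·3·e^{-4·0.4} = (-18)·0.135335 + 21·0.201897 = 1.8038.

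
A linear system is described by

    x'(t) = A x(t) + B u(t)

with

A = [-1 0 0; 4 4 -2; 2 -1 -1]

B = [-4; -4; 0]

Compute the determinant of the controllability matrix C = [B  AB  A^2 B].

7936

AB = [[4], [-32], [-4]]
A^2B = [[-4], [-104], [44]]
Controllability matrix C = [B  AB  A^2B] = [[-4, 4, -4], [-4, -32, -104], [0, -4, 44]]
Expanding along the first row, det(C) = (-4)·((-32)·44 - (-104)·(-4)) - 4·((-4)·44 - (-104)·0) + (-4)·((-4)·(-4) - (-32)·0) = (-4)·(-1824) - 4·(-176) + (-4)·16 = 7936
Since det(C) ≠ 0, rank(C) = 3 and the system is completely controllable.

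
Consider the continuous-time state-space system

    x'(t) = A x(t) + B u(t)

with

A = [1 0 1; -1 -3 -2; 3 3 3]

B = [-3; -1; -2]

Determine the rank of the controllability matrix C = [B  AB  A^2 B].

3

AB = [[-5], [10], [-18]]
A^2B = [[-23], [11], [-39]]
Controllability matrix C = [B  AB  A^2B] = [[-3, -5, -23], [-1, 10, 11], [-2, -18, -39]]
det(C) = (-3)·(10·(-39) - 11·(-18)) - (-5)·((-1)·(-39) - 11·(-2)) + (-23)·((-1)·(-18) - 10·(-2)) = (-3)·(-192) - (-5)·61 + (-23)·38 = 7 ≠ 0, so rank(C) = 3.
rank(C) = 3 = n, so the pair (A, B) is completely controllable.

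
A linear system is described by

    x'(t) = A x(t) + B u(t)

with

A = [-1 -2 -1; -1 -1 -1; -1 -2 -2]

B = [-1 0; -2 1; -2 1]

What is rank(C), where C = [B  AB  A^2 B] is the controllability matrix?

AB = [[7, -3], [5, -2], [9, -4]]
A^2B = [[-26, 11], [-21, 9], [-35, 15]]
Controllability matrix C = [B  AB  A^2B] = [[-1, 0, 7, -3, -26, 11], [-2, 1, 5, -2, -21, 9], [-2, 1, 9, -4, -35, 15]]
Take the 3×3 submatrix of C formed by columns 1, 2, 3: [[-1, 0, 7], [-2, 1, 5], [-2, 1, 9]]. Its determinant is (-1)·(1·9 - 5·1) - 0·((-2)·9 - 5·(-2)) + 7·((-2)·1 - 1·(-2)) = (-1)·4 - 0·(-8) + 7·0 = -4 ≠ 0.
So rank(C) ≥ 3; since C has 3 rows, rank(C) = 3.
rank(C) = 3 = n, so the pair (A, B) is completely controllable.

3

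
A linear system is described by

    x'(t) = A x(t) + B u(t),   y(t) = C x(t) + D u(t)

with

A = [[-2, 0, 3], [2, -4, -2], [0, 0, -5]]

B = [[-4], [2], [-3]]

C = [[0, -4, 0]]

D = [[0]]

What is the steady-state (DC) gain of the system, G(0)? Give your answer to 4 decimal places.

2.6000

G(0) = C(-A)^{-1}B + D = -C A^{-1} B + D.
det A = -40, so A^{-1} = (1/-40)·adj(A) = [[-1/2, 0, -3/10], [-1/4, -1/4, -1/20], [0, 0, -1/5]]
A^{-1} B = [29/10, 13/20, 3/5]^T
C A^{-1} B = -13/5
G(0) = D - C A^{-1} B = 0 - (-13/5) = 13/5 ≈ 2.6000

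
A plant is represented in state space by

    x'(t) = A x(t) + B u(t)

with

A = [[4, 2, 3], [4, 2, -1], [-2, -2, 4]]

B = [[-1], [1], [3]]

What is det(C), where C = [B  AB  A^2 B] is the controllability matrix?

1568

AB = [[7], [-5], [12]]
A^2B = [[54], [6], [44]]
Controllability matrix C = [B  AB  A^2B] = [[-1, 7, 54], [1, -5, 6], [3, 12, 44]]
Expanding along the first row, det(C) = (-1)·((-5)·44 - 6·12) - 7·(1·44 - 6·3) + 54·(1·12 - (-5)·3) = (-1)·(-292) - 7·26 + 54·27 = 1568
Since det(C) ≠ 0, rank(C) = 3 and the system is completely controllable.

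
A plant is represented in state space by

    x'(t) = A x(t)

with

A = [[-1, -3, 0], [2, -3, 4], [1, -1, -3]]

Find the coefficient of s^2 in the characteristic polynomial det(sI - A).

7

Expand det(sI - A) for the 3×3 matrix.
p(s) = s^3 + 7s^2 + 25s + 43.
(Check: constant term = det(-A) = (-1)^3 det A = 43; coefficient of s^2 = -tr A = 7.)
The coefficient of s^2 is 7.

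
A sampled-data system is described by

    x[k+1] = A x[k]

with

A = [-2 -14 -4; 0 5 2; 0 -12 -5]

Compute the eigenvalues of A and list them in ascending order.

det(zI - A) = z^3 - (tr A)z^2 + (M11 + M22 + M33)z - det A, where Mii is the 2×2 principal minor of A obtained by deleting row i and column i.
tr A = (-2) + 5 + (-5) = -2; M11 = 5·(-5) - 2·(-12) = -25 - (-24) = -1; M22 = (-2)·(-5) - (-4)·0 = 10 - 0 = 10; M33 = (-2)·5 - (-14)·0 = -10 - 0 = -10; sum of minors = -1.
det A = (-2)·(5·(-5) - 2·(-12)) - (-14)·(0·(-5) - 2·0) + (-4)·(0·(-12) - 5·0) = (-2)·(-1) - (-14)·0 + (-4)·0 = 2.
So p(z) = det(zI - A) = z^3 + 2z^2 - z - 2.
Rational-root test: any integer root divides -2. Testing small divisors, z = -1 works: p(-1) = -1 + 2 + 1 + (-2) = 0, so (z + 1) is a factor.
Dividing, p(z) = (z + 1)(z^2 + z - 2).
Factor z^2 + z - 2: two numbers with sum -1 and product -2 are 1 and -2, so z^2 + z - 2 = (z - 1)(z + 2).
Hence p(z) = (z - 1) (z + 1) (z + 2), with roots -2, -1, 1.

-2, -1, 1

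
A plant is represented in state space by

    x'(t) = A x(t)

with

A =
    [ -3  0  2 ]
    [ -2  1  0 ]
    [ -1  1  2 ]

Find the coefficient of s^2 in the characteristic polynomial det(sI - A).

Expand det(sI - A) for the 3×3 matrix.
p(s) = s^3 - 5s + 8.
(Check: constant term = det(-A) = (-1)^3 det A = 8; coefficient of s^2 = -tr A = 0.)
The coefficient of s^2 is 0.

0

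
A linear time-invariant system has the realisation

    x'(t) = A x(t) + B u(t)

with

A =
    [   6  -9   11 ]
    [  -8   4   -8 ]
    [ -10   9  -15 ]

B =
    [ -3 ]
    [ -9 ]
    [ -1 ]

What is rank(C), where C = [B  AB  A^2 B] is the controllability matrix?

AB = [[52], [-4], [-36]]
A^2B = [[-48], [-144], [-16]]
Controllability matrix C = [B  AB  A^2B] = [[-3, 52, -48], [-9, -4, -144], [-1, -36, -16]]
The rows r1, r2, r3 of C are linearly dependent: 2·r1 - r2 + 3·r3 = 0 (check each entry), so rank(C) ≤ 2.
The 2×2 minor from rows 1, 2, columns 1, 2 is (-3)·(-4) - 52·(-9) = 12 - (-468) = 480 ≠ 0, so rank(C) = 2.
rank(C) = 2 < n = 3, so the pair (A, B) is not completely controllable.

2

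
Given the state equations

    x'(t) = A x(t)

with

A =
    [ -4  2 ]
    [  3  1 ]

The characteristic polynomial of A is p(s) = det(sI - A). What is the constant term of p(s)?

For a 2×2 matrix, det(sI - A) = s^2 - (tr A)s + det A.
tr A = -3, det A = -10.
So p(s) = s^2 + 3s - 10.
The constant term is -10.

-10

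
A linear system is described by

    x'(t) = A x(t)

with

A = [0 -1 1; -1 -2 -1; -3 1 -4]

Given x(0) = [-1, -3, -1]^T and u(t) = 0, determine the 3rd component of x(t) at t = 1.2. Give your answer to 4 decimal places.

det(sI - A) = s^3 - (tr A)s^2 + (M11 + M22 + M33)s - det A, where Mii is the 2×2 principal minor of A obtained by deleting row i and column i.
tr A = 0 + (-2) + (-4) = -6; M11 = (-2)·(-4) - (-1)·1 = 8 - (-1) = 9; M22 = 0·(-4) - 1·(-3) = 0 - (-3) = 3; M33 = 0·(-2) - (-1)·(-1) = 0 - 1 = -1; sum of minors = 11.
det A = 0·((-2)·(-4) - (-1)·1) - (-1)·((-1)·(-4) - (-1)·(-3)) + 1·((-1)·1 - (-2)·(-3)) = 0·9 - (-1)·1 + 1·(-7) = -6.
So p(s) = det(sI - A) = s^3 + 6s^2 + 11s + 6.
Rational-root test: any integer root divides 6. Testing small divisors, s = -1 works: p(-1) = -1 + 6 + (-11) + 6 = 0, so (s + 1) is a factor.
Dividing, p(s) = (s + 1)(s^2 + 5s + 6).
Factor s^2 + 5s + 6: two numbers with sum -5 and product 6 are -2 and -3, so s^2 + 5s + 6 = (s + 2)(s + 3).
Hence p(s) = (s + 1) (s + 2) (s + 3), with roots -3, -2, -1.
The eigenvalues -3, -2, -1 are distinct and real, so A is diagonalisable and x(t) = e^{At} x(0) = V diag(e^{λ_i t}) V^{-1} x(0), where the columns of V are the eigenvectors.
λ = -3: A - (-3)I = [[3, -1, 1], [-1, 1, -1], [-3, 1, -1]]. v must be orthogonal to every row; (row 1) × (row 2) = [0, 2, 2], so take v_1 = [0, 1, 1]^T.
λ = -2: A - (-2)I = [[2, -1, 1], [-1, 0, -1], [-3, 1, -2]]. v must be orthogonal to every row; (row 1) × (row 2) = [1, 1, -1], so take v_2 = [1, 1, -1]^T.
λ = -1: A - (-1)I = [[1, -1, 1], [-1, -1, -1], [-3, 1, -3]]. v must be orthogonal to every row; (row 1) × (row 2) = [2, 0, -2], so take v_3 = [-1, 0, 1]^T.
V = [v_1 v_2 v_3] = [[0, 1, -1], [1, 1, 0], [1, -1, 1]] has det V = 1, so V^{-1} = adj(V)/det V = [[1, 0, 1], [-1, 1, -1], [-2, 1, -1]].
Modal coordinates z(0) = V^{-1} x(0): 1·(-1) + 0·(-3) + 1·(-1) = -2; (-1)·(-1) + 1·(-3) + (-1)·(-1) = -1; (-2)·(-1) + 1·(-3) + (-1)·(-1) = 0; so z(0) = [-2, -1, 0]^T.
x_3(t) = Σ_i (v_i)_3 · z_i(0) · e^{λ_i t} (row 3 of V times the modal terms).
x_3(1.2) = 1·(-2)·e^{-3·1.2} + (-1)·(-1)·e^{-2·1.2} + 1·0·e^{-1·1.2} = (-2)·0.027324 + 1·0.090718 + 0·0.301194 = 0.0361.

0.0361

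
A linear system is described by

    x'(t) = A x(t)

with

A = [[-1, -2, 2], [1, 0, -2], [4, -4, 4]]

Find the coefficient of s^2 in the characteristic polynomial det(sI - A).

-3

Expand det(sI - A) for the 3×3 matrix.
p(s) = s^3 - 3s^2 - 18s - 24.
(Check: constant term = det(-A) = (-1)^3 det A = -24; coefficient of s^2 = -tr A = -3.)
The coefficient of s^2 is -3.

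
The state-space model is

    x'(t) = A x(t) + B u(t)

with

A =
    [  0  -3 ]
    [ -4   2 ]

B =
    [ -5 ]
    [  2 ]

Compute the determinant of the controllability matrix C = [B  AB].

-108

AB = [[-6], [24]]
Controllability matrix C = [B  AB] = [[-5, -6], [2, 24]]
det(C) = (-5)·24 - (-6)·2 = -120 - (-12) = -108
Since det(C) ≠ 0, rank(C) = 2 and the system is completely controllable.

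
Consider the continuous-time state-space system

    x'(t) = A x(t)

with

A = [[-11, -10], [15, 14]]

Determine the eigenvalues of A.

-1, 4

det(sI - A) = s^2 - (tr A)s + det A, with tr A = (-11) + 14 = 3 and det A = (-11)·14 - (-10)·15 = -154 - (-150) = -4.
So p(s) = det(sI - A) = s^2 - 3s - 4.
Factor s^2 - 3s - 4: two numbers with sum 3 and product -4 are 4 and -1, so s^2 - 3s - 4 = (s - 4)(s + 1).
Hence p(s) = (s - 4) (s + 1), with roots -1, 4.
At least one eigenvalue has non-negative real part, so the system is not asymptotically stable.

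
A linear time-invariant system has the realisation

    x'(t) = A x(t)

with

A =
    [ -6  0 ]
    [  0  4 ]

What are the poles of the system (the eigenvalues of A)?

-6, 4

det(sI - A) = s^2 - (tr A)s + det A, with tr A = (-6) + 4 = -2 and det A = (-6)·4 - 0·0 = -24 - 0 = -24.
So p(s) = det(sI - A) = s^2 + 2s - 24.
Factor s^2 + 2s - 24: two numbers with sum -2 and product -24 are 4 and -6, so s^2 + 2s - 24 = (s - 4)(s + 6).
Hence p(s) = (s - 4) (s + 6), with roots -6, 4.
At least one eigenvalue has non-negative real part, so the system is not asymptotically stable.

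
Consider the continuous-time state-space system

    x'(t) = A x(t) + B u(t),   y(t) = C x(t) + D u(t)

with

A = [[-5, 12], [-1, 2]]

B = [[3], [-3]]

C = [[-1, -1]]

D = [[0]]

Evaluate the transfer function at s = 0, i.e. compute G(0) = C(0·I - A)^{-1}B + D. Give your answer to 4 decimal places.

30.0000

G(0) = C(-A)^{-1}B + D = -C A^{-1} B + D.
det A = 2, so A^{-1} = (1/2)·adj(A) = [[1, -6], [1/2, -5/2]]
A^{-1} B = [21, 9]^T
C A^{-1} B = -30
G(0) = D - C A^{-1} B = 0 - (-30) = 30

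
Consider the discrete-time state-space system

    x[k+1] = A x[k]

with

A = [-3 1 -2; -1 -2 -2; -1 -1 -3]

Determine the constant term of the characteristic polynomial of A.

Expand det(zI - A) for the 3×3 matrix.
p(z) = z^3 + 8z^2 + 18z + 11.
(Check: constant term = det(-A) = (-1)^3 det A = 11; coefficient of z^2 = -tr A = 8.)
The constant term is 11.

11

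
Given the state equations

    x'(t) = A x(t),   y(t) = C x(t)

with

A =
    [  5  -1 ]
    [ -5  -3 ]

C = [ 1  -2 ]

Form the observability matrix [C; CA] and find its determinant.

35

CA = [[15, 5]]
Observability matrix O = [C; CA] = [[1, -2], [15, 5]]
det(O) = 1·5 - (-2)·15 = 5 - (-30) = 35
Since det(O) ≠ 0, rank(O) = 2 and the system is completely observable.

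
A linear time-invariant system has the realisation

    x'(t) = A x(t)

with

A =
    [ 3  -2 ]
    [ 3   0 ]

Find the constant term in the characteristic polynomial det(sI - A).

For a 2×2 matrix, det(sI - A) = s^2 - (tr A)s + det A.
tr A = 3, det A = 6.
So p(s) = s^2 - 3s + 6.
The constant term is 6.

6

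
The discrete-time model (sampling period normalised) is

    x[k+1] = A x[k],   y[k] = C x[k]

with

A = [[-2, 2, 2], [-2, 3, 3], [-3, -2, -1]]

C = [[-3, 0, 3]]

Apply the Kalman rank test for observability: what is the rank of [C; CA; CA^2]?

CA = [[-3, -12, -9]]
CA^2 = [[57, -24, -33]]
Observability matrix O = [C; CA; CA^2] = [[-3, 0, 3], [-3, -12, -9], [57, -24, -33]]
det(O) = (-3)·((-12)·(-33) - (-9)·(-24)) - 0·((-3)·(-33) - (-9)·57) + 3·((-3)·(-24) - (-12)·57) = (-3)·180 - 0·612 + 3·756 = 1728 ≠ 0, so rank(O) = 3.
rank(O) = 3 = n, so the pair (A, C) is completely observable.

3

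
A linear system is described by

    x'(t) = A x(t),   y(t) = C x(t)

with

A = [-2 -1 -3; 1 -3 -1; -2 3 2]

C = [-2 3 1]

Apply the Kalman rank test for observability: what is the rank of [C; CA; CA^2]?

CA = [[5, -4, 5]]
CA^2 = [[-24, 22, -1]]
Observability matrix O = [C; CA; CA^2] = [[-2, 3, 1], [5, -4, 5], [-24, 22, -1]]
det(O) = (-2)·((-4)·(-1) - 5·22) - 3·(5·(-1) - 5·(-24)) + 1·(5·22 - (-4)·(-24)) = (-2)·(-106) - 3·115 + 1·14 = -119 ≠ 0, so rank(O) = 3.
rank(O) = 3 = n, so the pair (A, C) is completely observable.

3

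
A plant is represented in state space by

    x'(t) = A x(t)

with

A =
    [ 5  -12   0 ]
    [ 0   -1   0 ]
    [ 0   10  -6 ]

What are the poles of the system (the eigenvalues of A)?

det(sI - A) = s^3 - (tr A)s^2 + (M11 + M22 + M33)s - det A, where Mii is the 2×2 principal minor of A obtained by deleting row i and column i.
tr A = 5 + (-1) + (-6) = -2; M11 = (-1)·(-6) - 0·10 = 6 - 0 = 6; M22 = 5·(-6) - 0·0 = -30 - 0 = -30; M33 = 5·(-1) - (-12)·0 = -5 - 0 = -5; sum of minors = -29.
det A = 5·((-1)·(-6) - 0·10) - (-12)·(0·(-6) - 0·0) + 0·(0·10 - (-1)·0) = 5·6 - (-12)·0 + 0·0 = 30.
So p(s) = det(sI - A) = s^3 + 2s^2 - 29s - 30.
Rational-root test: any integer root divides -30. Testing small divisors, s = -1 works: p(-1) = -1 + 2 + 29 + (-30) = 0, so (s + 1) is a factor.
Dividing, p(s) = (s + 1)(s^2 + s - 30).
Factor s^2 + s - 30: two numbers with sum -1 and product -30 are 5 and -6, so s^2 + s - 30 = (s - 5)(s + 6).
Hence p(s) = (s - 5) (s + 1) (s + 6), with roots -6, -1, 5.
At least one eigenvalue has non-negative real part, so the system is not asymptotically stable.

-6, -1, 5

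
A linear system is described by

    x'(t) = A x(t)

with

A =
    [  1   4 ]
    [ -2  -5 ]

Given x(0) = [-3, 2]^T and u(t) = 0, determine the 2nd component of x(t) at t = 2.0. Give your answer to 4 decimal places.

det(sI - A) = s^2 - (tr A)s + det A, with tr A = 1 + (-5) = -4 and det A = 1·(-5) - 4·(-2) = -5 - (-8) = 3.
So p(s) = det(sI - A) = s^2 + 4s + 3.
Factor s^2 + 4s + 3: two numbers with sum -4 and product 3 are -1 and -3, so s^2 + 4s + 3 = (s + 1)(s + 3).
Hence p(s) = (s + 1) (s + 3), with roots -3, -1.
The eigenvalues -3, -1 are distinct and real, so A is diagonalisable and x(t) = e^{At} x(0) = V diag(e^{λ_i t}) V^{-1} x(0), where the columns of V are the eigenvectors.
λ = -3: A - (-3)I = [[4, 4], [-2, -2]]. Row 1 gives 4·v1 + 4·v2 = 0, so take v_1 = [1, -1]^T.
λ = -1: A - (-1)I = [[2, 4], [-2, -4]]. Row 1 gives 2·v1 + 4·v2 = 0, so take v_2 = [-2, 1]^T.
V = [v_1 v_2] = [[1, -2], [-1, 1]] has det V = -1, so V^{-1} = adj(V)/det V = [[-1, -2], [-1, -1]].
Modal coordinates z(0) = V^{-1} x(0): (-1)·(-3) + (-2)·2 = -1; (-1)·(-3) + (-1)·2 = 1; so z(0) = [-1, 1]^T.
x_2(t) = Σ_i (v_i)_2 · z_i(0) · e^{λ_i t} (row 2 of V times the modal terms).
x_2(2.0) = (-1)·(-1)·e^{-3·2.0} + 1·1·e^{-1·2.0} = 1·0.002479 + 1·0.135335 = 0.1378.

0.1378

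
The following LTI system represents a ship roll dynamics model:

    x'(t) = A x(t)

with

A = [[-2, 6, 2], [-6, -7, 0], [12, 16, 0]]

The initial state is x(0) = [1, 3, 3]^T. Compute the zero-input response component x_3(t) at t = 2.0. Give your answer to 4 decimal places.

det(sI - A) = s^3 - (tr A)s^2 + (M11 + M22 + M33)s - det A, where Mii is the 2×2 principal minor of A obtained by deleting row i and column i.
tr A = (-2) + (-7) + 0 = -9; M11 = (-7)·0 - 0·16 = 0 - 0 = 0; M22 = (-2)·0 - 2·12 = 0 - 24 = -24; M33 = (-2)·(-7) - 6·(-6) = 14 - (-36) = 50; sum of minors = 26.
det A = (-2)·((-7)·0 - 0·16) - 6·((-6)·0 - 0·12) + 2·((-6)·16 - (-7)·12) = (-2)·0 - 6·0 + 2·(-12) = -24.
So p(s) = det(sI - A) = s^3 + 9s^2 + 26s + 24.
Rational-root test: any integer root divides 24. Testing small divisors, s = -2 works: p(-2) = -8 + 36 + (-52) + 24 = 0, so (s + 2) is a factor.
Dividing, p(s) = (s + 2)(s^2 + 7s + 12).
Factor s^2 + 7s + 12: two numbers with sum -7 and product 12 are -3 and -4, so s^2 + 7s + 12 = (s + 3)(s + 4).
Hence p(s) = (s + 2) (s + 3) (s + 4), with roots -4, -3, -2.
The eigenvalues -4, -3, -2 are distinct and real, so A is diagonalisable and x(t) = e^{At} x(0) = V diag(e^{λ_i t}) V^{-1} x(0), where the columns of V are the eigenvectors.
λ = -4: A - (-4)I = [[2, 6, 2], [-6, -3, 0], [12, 16, 4]]. v must be orthogonal to every row; (row 1) × (row 2) = [6, -12, 30], so take v_1 = [1, -2, 5]^T.
λ = -3: A - (-3)I = [[1, 6, 2], [-6, -4, 0], [12, 16, 3]]. v must be orthogonal to every row; (row 1) × (row 2) = [8, -12, 32], so take v_2 = [2, -3, 8]^T.
λ = -2: A - (-2)I = [[0, 6, 2], [-6, -5, 0], [12, 16, 2]]. v must be orthogonal to every row; (row 1) × (row 2) = [10, -12, 36], so take v_3 = [5, -6, 18]^T.
V = [v_1 v_2 v_3] = [[1, 2, 5], [-2, -3, -6], [5, 8, 18]] has det V = 1, so V^{-1} = adj(V)/det V = [[-6, 4, 3], [6, -7, -4], [-1, 2, 1]].
Modal coordinates z(0) = V^{-1} x(0): (-6)·1 + 4·3 + 3·3 = 15; 6·1 + (-7)·3 + (-4)·3 = -27; (-1)·1 + 2·3 + 1·3 = 8; so z(0) = [15, -27, 8]^T.
x_3(t) = Σ_i (v_i)_3 · z_i(0) · e^{λ_i t} (row 3 of V times the modal terms).
x_3(2.0) = 5·15·e^{-4·2.0} + 8·(-27)·e^{-3·2.0} + 18·8·e^{-2·2.0} = 75·0.000335 + (-216)·0.002479 + 144·0.018316 = 2.1272.

2.1272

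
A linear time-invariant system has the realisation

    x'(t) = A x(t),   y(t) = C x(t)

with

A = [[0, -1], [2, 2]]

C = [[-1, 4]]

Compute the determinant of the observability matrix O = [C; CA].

CA = [[8, 9]]
Observability matrix O = [C; CA] = [[-1, 4], [8, 9]]
det(O) = (-1)·9 - 4·8 = -9 - 32 = -41
Since det(O) ≠ 0, rank(O) = 2 and the system is completely observable.

-41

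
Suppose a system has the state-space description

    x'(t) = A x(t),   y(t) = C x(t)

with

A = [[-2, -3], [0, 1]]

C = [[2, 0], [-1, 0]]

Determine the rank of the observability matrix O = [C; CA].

2

CA = [[-4, -6], [2, 3]]
Observability matrix O = [C; CA] = [[2, 0], [-1, 0], [-4, -6], [2, 3]]
Take the 2×2 submatrix of O formed by rows 1, 3: [[2, 0], [-4, -6]]. Its determinant is 2·(-6) - 0·(-4) = -12 - 0 = -12 ≠ 0.
So rank(O) ≥ 2; since O has 2 columns, rank(O) = 2.
rank(O) = 2 = n, so the pair (A, C) is completely observable.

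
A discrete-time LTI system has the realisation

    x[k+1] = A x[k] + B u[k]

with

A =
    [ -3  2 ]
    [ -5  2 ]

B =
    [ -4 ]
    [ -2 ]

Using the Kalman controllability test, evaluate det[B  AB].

AB = [[8], [16]]
Controllability matrix C = [B  AB] = [[-4, 8], [-2, 16]]
det(C) = (-4)·16 - 8·(-2) = -64 - (-16) = -48
Since det(C) ≠ 0, rank(C) = 2 and the system is completely controllable.

-48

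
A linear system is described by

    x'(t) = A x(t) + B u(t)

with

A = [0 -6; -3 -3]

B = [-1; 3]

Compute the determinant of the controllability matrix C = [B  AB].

60

AB = [[-18], [-6]]
Controllability matrix C = [B  AB] = [[-1, -18], [3, -6]]
det(C) = (-1)·(-6) - (-18)·3 = 6 - (-54) = 60
Since det(C) ≠ 0, rank(C) = 2 and the system is completely controllable.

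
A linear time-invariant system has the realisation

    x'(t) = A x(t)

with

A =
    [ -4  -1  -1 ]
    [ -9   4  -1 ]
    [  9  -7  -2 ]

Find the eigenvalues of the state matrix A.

det(sI - A) = s^3 - (tr A)s^2 + (M11 + M22 + M33)s - det A, where Mii is the 2×2 principal minor of A obtained by deleting row i and column i.
tr A = (-4) + 4 + (-2) = -2; M11 = 4·(-2) - (-1)·(-7) = -8 - 7 = -15; M22 = (-4)·(-2) - (-1)·9 = 8 - (-9) = 17; M33 = (-4)·4 - (-1)·(-9) = -16 - 9 = -25; sum of minors = -23.
det A = (-4)·(4·(-2) - (-1)·(-7)) - (-1)·((-9)·(-2) - (-1)·9) + (-1)·((-9)·(-7) - 4·9) = (-4)·(-15) - (-1)·27 + (-1)·27 = 60.
So p(s) = det(sI - A) = s^3 + 2s^2 - 23s - 60.
Rational-root test: any integer root divides -60. Testing small divisors, s = -3 works: p(-3) = -27 + 18 + 69 + (-60) = 0, so (s + 3) is a factor.
Dividing, p(s) = (s + 3)(s^2 - s - 20).
Factor s^2 - s - 20: two numbers with sum 1 and product -20 are 5 and -4, so s^2 - s - 20 = (s - 5)(s + 4).
Hence p(s) = (s - 5) (s + 3) (s + 4), with roots -4, -3, 5.
At least one eigenvalue has non-negative real part, so the system is not asymptotically stable.

-4, -3, 5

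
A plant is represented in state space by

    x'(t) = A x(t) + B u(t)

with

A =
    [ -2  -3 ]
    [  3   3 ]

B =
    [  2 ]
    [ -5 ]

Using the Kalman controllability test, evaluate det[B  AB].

37

AB = [[11], [-9]]
Controllability matrix C = [B  AB] = [[2, 11], [-5, -9]]
det(C) = 2·(-9) - 11·(-5) = -18 - (-55) = 37
Since det(C) ≠ 0, rank(C) = 2 and the system is completely controllable.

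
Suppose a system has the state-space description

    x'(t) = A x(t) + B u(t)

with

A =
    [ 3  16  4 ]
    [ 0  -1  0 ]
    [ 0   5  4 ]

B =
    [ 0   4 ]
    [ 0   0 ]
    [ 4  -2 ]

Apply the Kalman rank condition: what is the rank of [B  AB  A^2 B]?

AB = [[16, 4], [0, 0], [16, -8]]
A^2B = [[112, -20], [0, 0], [64, -32]]
Controllability matrix C = [B  AB  A^2B] = [[0, 4, 16, 4, 112, -20], [0, 0, 0, 0, 0, 0], [4, -2, 16, -8, 64, -32]]
Row 2 of C is identically zero, so rank(C) ≤ 2.
The 2×2 minor from rows 1, 3, columns 1, 2 is 0·(-2) - 4·4 = 0 - 16 = -16 ≠ 0, so rank(C) = 2.
rank(C) = 2 < n = 3, so the pair (A, B) is not completely controllable.

2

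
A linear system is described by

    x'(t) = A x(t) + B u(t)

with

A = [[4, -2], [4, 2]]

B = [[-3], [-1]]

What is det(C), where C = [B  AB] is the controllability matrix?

32

AB = [[-10], [-14]]
Controllability matrix C = [B  AB] = [[-3, -10], [-1, -14]]
det(C) = (-3)·(-14) - (-10)·(-1) = 42 - 10 = 32
Since det(C) ≠ 0, rank(C) = 2 and the system is completely controllable.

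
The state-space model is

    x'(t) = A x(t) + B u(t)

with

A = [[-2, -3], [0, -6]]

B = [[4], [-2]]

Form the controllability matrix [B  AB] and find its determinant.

AB = [[-2], [12]]
Controllability matrix C = [B  AB] = [[4, -2], [-2, 12]]
det(C) = 4·12 - (-2)·(-2) = 48 - 4 = 44
Since det(C) ≠ 0, rank(C) = 2 and the system is completely controllable.

44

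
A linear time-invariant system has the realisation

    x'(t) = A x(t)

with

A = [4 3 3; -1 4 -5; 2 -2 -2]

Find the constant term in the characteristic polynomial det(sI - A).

126

Expand det(sI - A) for the 3×3 matrix.
p(s) = s^3 - 6s^2 - 13s + 126.
(Check: constant term = det(-A) = (-1)^3 det A = 126; coefficient of s^2 = -tr A = -6.)
The constant term is 126.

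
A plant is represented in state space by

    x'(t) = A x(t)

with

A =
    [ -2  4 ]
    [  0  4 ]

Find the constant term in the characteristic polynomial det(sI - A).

-8

For a 2×2 matrix, det(sI - A) = s^2 - (tr A)s + det A.
tr A = 2, det A = -8.
So p(s) = s^2 - 2s - 8.
The constant term is -8.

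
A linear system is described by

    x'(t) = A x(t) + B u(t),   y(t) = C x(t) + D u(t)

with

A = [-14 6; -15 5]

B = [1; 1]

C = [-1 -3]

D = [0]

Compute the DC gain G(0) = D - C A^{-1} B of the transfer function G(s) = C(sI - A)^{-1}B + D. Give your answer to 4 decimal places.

0.1000

G(0) = C(-A)^{-1}B + D = -C A^{-1} B + D.
det A = 20, so A^{-1} = (1/20)·adj(A) = [[1/4, -3/10], [3/4, -7/10]]
A^{-1} B = [-1/20, 1/20]^T
C A^{-1} B = -1/10
G(0) = D - C A^{-1} B = 0 - (-1/10) = 1/10 ≈ 0.1000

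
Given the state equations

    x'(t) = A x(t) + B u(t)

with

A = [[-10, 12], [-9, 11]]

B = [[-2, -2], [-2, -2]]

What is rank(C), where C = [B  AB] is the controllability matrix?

1

AB = [[-4, -4], [-4, -4]]
Controllability matrix C = [B  AB] = [[-2, -2, -4, -4], [-2, -2, -4, -4]]
Every column of C is a scalar multiple of column 1 = [-2, -2] (multipliers 1, 1, 2, 2), so the columns span a one-dimensional space.
C ≠ 0, hence rank(C) = 1.
rank(C) = 1 < n = 2, so the pair (A, B) is not completely controllable.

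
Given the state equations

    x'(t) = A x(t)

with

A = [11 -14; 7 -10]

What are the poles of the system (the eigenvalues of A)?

-3, 4

det(sI - A) = s^2 - (tr A)s + det A, with tr A = 11 + (-10) = 1 and det A = 11·(-10) - (-14)·7 = -110 - (-98) = -12.
So p(s) = det(sI - A) = s^2 - s - 12.
Factor s^2 - s - 12: two numbers with sum 1 and product -12 are 4 and -3, so s^2 - s - 12 = (s - 4)(s + 3).
Hence p(s) = (s - 4) (s + 3), with roots -3, 4.
At least one eigenvalue has non-negative real part, so the system is not asymptotically stable.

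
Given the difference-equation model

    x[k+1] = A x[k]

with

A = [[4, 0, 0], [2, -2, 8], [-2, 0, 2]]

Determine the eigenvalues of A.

det(zI - A) = z^3 - (tr A)z^2 + (M11 + M22 + M33)z - det A, where Mii is the 2×2 principal minor of A obtained by deleting row i and column i.
tr A = 4 + (-2) + 2 = 4; M11 = (-2)·2 - 8·0 = -4 - 0 = -4; M22 = 4·2 - 0·(-2) = 8 - 0 = 8; M33 = 4·(-2) - 0·2 = -8 - 0 = -8; sum of minors = -4.
det A = 4·((-2)·2 - 8·0) - 0·(2·2 - 8·(-2)) + 0·(2·0 - (-2)·(-2)) = 4·(-4) - 0·20 + 0·(-4) = -16.
So p(z) = det(zI - A) = z^3 - 4z^2 - 4z + 16.
Rational-root test: any integer root divides 16. Testing small divisors, z = -2 works: p(-2) = -8 + (-16) + 8 + 16 = 0, so (z + 2) is a factor.
Dividing, p(z) = (z + 2)(z^2 - 6z + 8).
Factor z^2 - 6z + 8: two numbers with sum 6 and product 8 are 4 and 2, so z^2 - 6z + 8 = (z - 4)(z - 2).
Hence p(z) = (z - 4) (z - 2) (z + 2), with roots -2, 2, 4.

-2, 2, 4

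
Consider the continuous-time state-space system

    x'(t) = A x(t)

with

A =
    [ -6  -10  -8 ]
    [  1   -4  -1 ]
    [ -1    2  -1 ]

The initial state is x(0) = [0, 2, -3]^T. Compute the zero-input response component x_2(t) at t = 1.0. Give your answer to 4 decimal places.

0.2591

det(sI - A) = s^3 - (tr A)s^2 + (M11 + M22 + M33)s - det A, where Mii is the 2×2 principal minor of A obtained by deleting row i and column i.
tr A = (-6) + (-4) + (-1) = -11; M11 = (-4)·(-1) - (-1)·2 = 4 - (-2) = 6; M22 = (-6)·(-1) - (-8)·(-1) = 6 - 8 = -2; M33 = (-6)·(-4) - (-10)·1 = 24 - (-10) = 34; sum of minors = 38.
det A = (-6)·((-4)·(-1) - (-1)·2) - (-10)·(1·(-1) - (-1)·(-1)) + (-8)·(1·2 - (-4)·(-1)) = (-6)·6 - (-10)·(-2) + (-8)·(-2) = -40.
So p(s) = det(sI - A) = s^3 + 11s^2 + 38s + 40.
Rational-root test: any integer root divides 40. Testing small divisors, s = -2 works: p(-2) = -8 + 44 + (-76) + 40 = 0, so (s + 2) is a factor.
Dividing, p(s) = (s + 2)(s^2 + 9s + 20).
Factor s^2 + 9s + 20: two numbers with sum -9 and product 20 are -4 and -5, so s^2 + 9s + 20 = (s + 4)(s + 5).
Hence p(s) = (s + 2) (s + 4) (s + 5), with roots -5, -4, -2.
The eigenvalues -5, -4, -2 are distinct and real, so A is diagonalisable and x(t) = e^{At} x(0) = V diag(e^{λ_i t}) V^{-1} x(0), where the columns of V are the eigenvectors.
λ = -5: A - (-5)I = [[-1, -10, -8], [1, 1, -1], [-1, 2, 4]]. v must be orthogonal to every row; (row 1) × (row 2) = [18, -9, 9], so take v_1 = [2, -1, 1]^T.
λ = -4: A - (-4)I = [[-2, -10, -8], [1, 0, -1], [-1, 2, 3]]. v must be orthogonal to every row; (row 1) × (row 2) = [10, -10, 10], so take v_2 = [-1, 1, -1]^T.
λ = -2: A - (-2)I = [[-4, -10, -8], [1, -2, -1], [-1, 2, 1]]. v must be orthogonal to every row; (row 1) × (row 2) = [-6, -12, 18], so take v_3 = [-1, -2, 3]^T.
V = [v_1 v_2 v_3] = [[2, -1, -1], [-1, 1, -2], [1, -1, 3]] has det V = 1, so V^{-1} = adj(V)/det V = [[1, 4, 3], [1, 7, 5], [0, 1, 1]].
Modal coordinates z(0) = V^{-1} x(0): 1·0 + 4·2 + 3·(-3) = -1; 1·0 + 7·2 + 5·(-3) = -1; 0·0 + 1·2 + 1·(-3) = -1; so z(0) = [-1, -1, -1]^T.
x_2(t) = Σ_i (v_i)_2 · z_i(0) · e^{λ_i t} (row 2 of V times the modal terms).
x_2(1.0) = (-1)·(-1)·e^{-5·1.0} + 1·(-1)·e^{-4·1.0} + (-2)·(-1)·e^{-2·1.0} = 1·0.006738 + (-1)·0.018316 + 2·0.135335 = 0.2591.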